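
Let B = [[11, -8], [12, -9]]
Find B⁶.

[[2185, -1456], [2184, -1455]]

tr B = 2 and det B = -3, so the characteristic polynomial is λ² − (2)λ + (-3) with roots 3 and -1.
Eigenvectors give P = [[-1, 2], [-1, 3]] with P⁻¹ = [[-3, 2], [-1, 1]], and B = P·diag(3, -1)·P⁻¹.
Then B⁶ = P·diag(729, 1)·P⁻¹ = [[-729, 2], [-729, 3]] · [[-3, 2], [-1, 1]] = [[2185, -1456], [2184, -1455]].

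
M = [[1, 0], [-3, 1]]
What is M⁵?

[[1, 0], [-15, 1]]

M = I + N where N = [[0, 0], [-3, 0]] is strictly lower-triangular, so N² = 0.
(I + N)⁵ = I + 5·N = [[1, 0], [-15, 1]].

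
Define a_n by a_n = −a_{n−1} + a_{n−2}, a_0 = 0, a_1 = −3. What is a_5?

With companion matrix A = [[−1, 1], [1, 0]], [a_n, a_{n−1}]ᵀ = A·[a_{n−1}, a_{n−2}]ᵀ, so [a_5, a_4]ᵀ = A^4·[a_1, a_0]ᵀ.
A^4 = [[5, −3], [−3, 2]], giving [a_5, a_4]ᵀ = [[−15], [9]].

−15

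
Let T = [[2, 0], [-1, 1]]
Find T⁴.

tr T = 3 and det T = 2, so the characteristic polynomial is λ² − (3)λ + (2) with roots 1 and 2.
Eigenvectors give P = [[0, 1], [-1, -1]] with P⁻¹ = [[-1, -1], [1, 0]], and T = P·diag(1, 2)·P⁻¹.
Then T⁴ = P·diag(1, 16)·P⁻¹ = [[0, 16], [-1, -16]] · [[-1, -1], [1, 0]] = [[16, 0], [-15, 1]].

[[16, 0], [-15, 1]]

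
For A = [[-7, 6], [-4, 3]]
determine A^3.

tr A = -4 and det A = 3, so the characteristic polynomial is λ² − (-4)λ + (3) with roots -1 and -3.
Eigenvectors give P = [[-1, 3], [-1, 2]] with P⁻¹ = [[2, -3], [1, -1]], and A = P·diag(-1, -3)·P⁻¹.
Then A^3 = P·diag(-1, -27)·P⁻¹ = [[1, -81], [1, -54]] · [[2, -3], [1, -1]] = [[-79, 78], [-52, 51]].

[[-79, 78], [-52, 51]]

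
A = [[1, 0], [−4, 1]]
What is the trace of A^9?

2

A = I + N where N = [[0, 0], [−4, 0]] is strictly lower-triangular, so N^2 = 0.
(I + N)^9 = I + 9·N = [[1, 0], [−36, 1]].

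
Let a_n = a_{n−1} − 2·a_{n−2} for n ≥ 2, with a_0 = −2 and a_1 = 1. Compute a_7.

27

With companion matrix M = [[1, −2], [1, 0]], [a_n, a_{n−1}]ᵀ = M·[a_{n−1}, a_{n−2}]ᵀ, so [a_7, a_6]ᵀ = M⁶·[a_1, a_0]ᵀ.
M⁶ = [[7, −10], [5, 2]], giving [a_7, a_6]ᵀ = [[27], [1]].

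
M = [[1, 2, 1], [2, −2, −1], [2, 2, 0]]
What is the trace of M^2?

13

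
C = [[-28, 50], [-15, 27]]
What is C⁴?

tr C = -1 and det C = -6, so the characteristic polynomial is λ² − (-1)λ + (-6) with roots 2 and -3.
Eigenvectors give P = [[5, 2], [3, 1]] with P⁻¹ = [[-1, 2], [3, -5]], and C = P·diag(2, -3)·P⁻¹.
Then C⁴ = P·diag(16, 81)·P⁻¹ = [[80, 162], [48, 81]] · [[-1, 2], [3, -5]] = [[406, -650], [195, -309]].

[[406, -650], [195, -309]]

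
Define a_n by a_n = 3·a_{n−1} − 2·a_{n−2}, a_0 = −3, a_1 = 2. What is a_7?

With companion matrix T = [[3, −2], [1, 0]], [a_n, a_{n−1}]ᵀ = T·[a_{n−1}, a_{n−2}]ᵀ, so [a_7, a_6]ᵀ = T⁶·[a_1, a_0]ᵀ.
T⁶ = [[127, −126], [63, −62]], giving [a_7, a_6]ᵀ = [[632], [312]].

632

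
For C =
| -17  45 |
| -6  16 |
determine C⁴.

tr C = -1 and det C = -2, so the characteristic polynomial is λ² − (-1)λ + (-2) with roots 1 and -2.
Eigenvectors give P = [[-5, 3], [-2, 1]] with P⁻¹ = [[1, -3], [2, -5]], and C = P·diag(1, -2)·P⁻¹.
Then C⁴ = P·diag(1, 16)·P⁻¹ = [[-5, 48], [-2, 16]] · [[1, -3], [2, -5]] = [[91, -225], [30, -74]].

[[91, -225], [30, -74]]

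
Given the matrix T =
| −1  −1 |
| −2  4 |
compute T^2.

[[3, −3], [−6, 18]]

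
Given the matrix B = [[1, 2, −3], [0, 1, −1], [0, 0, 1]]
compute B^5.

B = I + N where N = [[0, 2, −3], [0, 0, −1], [0, 0, 0]] is strictly upper-triangular, so N^3 = 0.
(I + N)^5 = I + 5·N + 10·N^2 = [[1, 10, −35], [0, 1, −5], [0, 0, 1]].

[[1, 10, −35], [0, 1, −5], [0, 0, 1]]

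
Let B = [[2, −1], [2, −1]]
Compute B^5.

[[2, −1], [2, −1]]

B² = B (a projection; rank 1, trace 1), so B^5 = B.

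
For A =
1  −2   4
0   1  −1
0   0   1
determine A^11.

A = I + N where N = [[0, −2, 4], [0, 0, −1], [0, 0, 0]] is strictly upper-triangular, so N^3 = 0.
(I + N)^11 = I + 11·N + 55·N^2 = [[1, −22, 154], [0, 1, −11], [0, 0, 1]].

[[1, −22, 154], [0, 1, −11], [0, 0, 1]]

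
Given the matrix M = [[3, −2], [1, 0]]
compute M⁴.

[[31, −30], [15, −14]]

tr M = 3 and det M = 2, so the characteristic polynomial is λ² − (3)λ + (2) with roots 1 and 2.
Eigenvectors give P = [[1, 2], [1, 1]] with P⁻¹ = [[−1, 2], [1, −1]], and M = P·diag(1, 2)·P⁻¹.
Then M⁴ = P·diag(1, 16)·P⁻¹ = [[1, 32], [1, 16]] · [[−1, 2], [1, −1]] = [[31, −30], [15, −14]].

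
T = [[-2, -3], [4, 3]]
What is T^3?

T^2 = [[-8, -3], [4, -3]]
T^3 = [[4, 15], [-20, -21]]

[[4, 15], [-20, -21]]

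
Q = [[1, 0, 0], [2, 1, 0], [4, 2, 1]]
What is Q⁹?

Q = I + N where N = [[0, 0, 0], [2, 0, 0], [4, 2, 0]] is strictly lower-triangular, so N³ = 0.
(I + N)⁹ = I + 9·N + 36·N² = [[1, 0, 0], [18, 1, 0], [180, 18, 1]].

[[1, 0, 0], [18, 1, 0], [180, 18, 1]]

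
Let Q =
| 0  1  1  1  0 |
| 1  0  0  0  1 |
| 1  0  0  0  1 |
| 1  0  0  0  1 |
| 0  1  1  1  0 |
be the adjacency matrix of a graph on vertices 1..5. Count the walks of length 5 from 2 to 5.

36

The number of length-5 walks from vertex 2 to vertex 5 is entry (2,5) of Q^5, where Q is the adjacency matrix.
Q^2 = [[3, 0, 0, 0, 3], [0, 2, 2, 2, 0], [0, 2, 2, 2, 0], [0, 2, 2, 2, 0], [3, 0, 0, 0, 3]]
Q^3 = [[0, 6, 6, 6, 0], [6, 0, 0, 0, 6], [6, 0, 0, 0, 6], [6, 0, 0, 0, 6], [0, 6, 6, 6, 0]]
Q^4 = [[18, 0, 0, 0, 18], [0, 12, 12, 12, 0], [0, 12, 12, 12, 0], [0, 12, 12, 12, 0], [18, 0, 0, 0, 18]]
Q^5 = [[0, 36, 36, 36, 0], [36, 0, 0, 0, 36], [36, 0, 0, 0, 36], [36, 0, 0, 0, 36], [0, 36, 36, 36, 0]]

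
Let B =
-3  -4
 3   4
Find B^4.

B² = B (a projection; rank 1, trace 1), so B^4 = B.

[[-3, -4], [3, 4]]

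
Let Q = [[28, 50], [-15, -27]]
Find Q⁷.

tr Q = 1 and det Q = -6, so the characteristic polynomial is λ² − (1)λ + (-6) with roots 3 and -2.
Eigenvectors give P = [[-2, -5], [1, 3]] with P⁻¹ = [[-3, -5], [1, 2]], and Q = P·diag(3, -2)·P⁻¹.
Then Q⁷ = P·diag(2187, -128)·P⁻¹ = [[-4374, 640], [2187, -384]] · [[-3, -5], [1, 2]] = [[13762, 23150], [-6945, -11703]].

[[13762, 23150], [-6945, -11703]]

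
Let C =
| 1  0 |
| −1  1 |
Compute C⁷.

[[1, 0], [−7, 1]]

C = I + N where N = [[0, 0], [−1, 0]] is strictly lower-triangular, so N² = 0.
(I + N)⁷ = I + 7·N = [[1, 0], [−7, 1]].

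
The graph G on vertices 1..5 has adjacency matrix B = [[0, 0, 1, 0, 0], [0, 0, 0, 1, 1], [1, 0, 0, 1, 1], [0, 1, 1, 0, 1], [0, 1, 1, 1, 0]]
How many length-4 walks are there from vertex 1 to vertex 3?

2

The number of length-4 walks from vertex 1 to vertex 3 is entry (1,3) of B^4, where B is the adjacency matrix.
B^2 = [[1, 0, 0, 1, 1], [0, 2, 2, 1, 1], [0, 2, 3, 1, 1], [1, 1, 1, 3, 2], [1, 1, 1, 2, 3]]
B^3 = [[0, 2, 3, 1, 1], [2, 2, 2, 5, 5], [3, 2, 2, 6, 6], [1, 5, 6, 4, 5], [1, 5, 6, 5, 4]]
B^4 = [[3, 2, 2, 6, 6], [2, 10, 12, 9, 9], [2, 12, 15, 10, 10], [6, 9, 10, 16, 15], [6, 9, 10, 15, 16]]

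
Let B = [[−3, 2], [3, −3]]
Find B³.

[[−81, 66], [99, −81]]

B² = [[15, −12], [−18, 15]]
B³ = [[−81, 66], [99, −81]]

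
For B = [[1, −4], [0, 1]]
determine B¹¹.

[[1, −44], [0, 1]]

B = I + N where N = [[0, −4], [0, 0]] is strictly upper-triangular, so N² = 0.
(I + N)¹¹ = I + 11·N = [[1, −44], [0, 1]].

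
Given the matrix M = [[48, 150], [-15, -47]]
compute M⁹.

[[201438, 605850], [-60585, -182267]]

tr M = 1 and det M = -6, so the characteristic polynomial is λ² − (1)λ + (-6) with roots -2 and 3.
Eigenvectors give P = [[3, 10], [-1, -3]] with P⁻¹ = [[-3, -10], [1, 3]], and M = P·diag(-2, 3)·P⁻¹.
Then M⁹ = P·diag(-512, 19683)·P⁻¹ = [[-1536, 196830], [512, -59049]] · [[-3, -10], [1, 3]] = [[201438, 605850], [-60585, -182267]].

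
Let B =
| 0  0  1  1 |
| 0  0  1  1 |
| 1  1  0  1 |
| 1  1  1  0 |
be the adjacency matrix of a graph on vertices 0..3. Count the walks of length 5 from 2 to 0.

29

The number of length-5 walks from vertex 2 to vertex 0 is entry (2,0) of B⁵, where B is the adjacency matrix.
B² = [[2, 2, 1, 1], [2, 2, 1, 1], [1, 1, 3, 2], [1, 1, 2, 3]]
B³ = [[2, 2, 5, 5], [2, 2, 5, 5], [5, 5, 4, 5], [5, 5, 5, 4]]
B⁴ = [[10, 10, 9, 9], [10, 10, 9, 9], [9, 9, 15, 14], [9, 9, 14, 15]]
B⁵ = [[18, 18, 29, 29], [18, 18, 29, 29], [29, 29, 32, 33], [29, 29, 33, 32]]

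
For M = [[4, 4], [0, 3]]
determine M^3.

[[64, 148], [0, 27]]

M^2 = [[16, 28], [0, 9]]
M^3 = [[64, 148], [0, 27]]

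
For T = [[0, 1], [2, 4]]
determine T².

[[2, 4], [8, 18]]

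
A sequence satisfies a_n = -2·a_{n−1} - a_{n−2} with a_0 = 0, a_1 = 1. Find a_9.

With companion matrix T = [[-2, -1], [1, 0]], [a_n, a_{n−1}]ᵀ = T·[a_{n−1}, a_{n−2}]ᵀ, so [a_9, a_8]ᵀ = T⁸·[a_1, a_0]ᵀ.
T⁸ = [[9, 8], [-8, -7]], giving [a_9, a_8]ᵀ = [[9], [-8]].

9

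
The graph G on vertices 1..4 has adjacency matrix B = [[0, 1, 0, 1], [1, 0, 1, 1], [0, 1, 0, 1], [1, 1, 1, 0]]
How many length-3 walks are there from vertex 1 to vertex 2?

The number of length-3 walks from vertex 1 to vertex 2 is entry (1,2) of B³, where B is the adjacency matrix.
B² = [[2, 1, 2, 1], [1, 3, 1, 2], [2, 1, 2, 1], [1, 2, 1, 3]]
B³ = [[2, 5, 2, 5], [5, 4, 5, 5], [2, 5, 2, 5], [5, 5, 5, 4]]

5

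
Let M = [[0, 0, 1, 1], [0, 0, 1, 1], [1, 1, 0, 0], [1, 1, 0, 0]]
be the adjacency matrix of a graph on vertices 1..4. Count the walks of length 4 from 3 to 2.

0

The number of length-4 walks from vertex 3 to vertex 2 is entry (3,2) of M⁴, where M is the adjacency matrix.
M² = [[2, 2, 0, 0], [2, 2, 0, 0], [0, 0, 2, 2], [0, 0, 2, 2]]
M³ = [[0, 0, 4, 4], [0, 0, 4, 4], [4, 4, 0, 0], [4, 4, 0, 0]]
M⁴ = [[8, 8, 0, 0], [8, 8, 0, 0], [0, 0, 8, 8], [0, 0, 8, 8]]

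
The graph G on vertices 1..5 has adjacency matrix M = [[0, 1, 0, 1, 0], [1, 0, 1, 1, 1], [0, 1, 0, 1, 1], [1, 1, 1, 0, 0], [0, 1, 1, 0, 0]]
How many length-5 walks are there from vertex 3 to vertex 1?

33

The number of length-5 walks from vertex 3 to vertex 1 is entry (3,1) of M⁵, where M is the adjacency matrix.
M² = [[2, 1, 2, 1, 1], [1, 4, 2, 2, 1], [2, 2, 3, 1, 1], [1, 2, 1, 3, 2], [1, 1, 1, 2, 2]]
M³ = [[2, 6, 3, 5, 3], [6, 6, 7, 7, 6], [3, 7, 4, 7, 5], [5, 7, 7, 4, 3], [3, 6, 5, 3, 2]]
M⁴ = [[11, 13, 14, 11, 9], [13, 26, 19, 19, 13], [14, 19, 19, 14, 11], [11, 19, 14, 19, 14], [9, 13, 11, 14, 11]]
M⁵ = [[24, 45, 33, 38, 27], [45, 64, 58, 58, 45], [33, 58, 44, 52, 38], [38, 58, 52, 44, 33], [27, 45, 38, 33, 24]]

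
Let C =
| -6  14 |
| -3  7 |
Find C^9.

C² = C (a projection; rank 1, trace 1), so C^9 = C.

[[-6, 14], [-3, 7]]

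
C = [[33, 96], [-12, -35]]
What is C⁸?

[[-52479, -157440], [19680, 59041]]

tr C = -2 and det C = -3, so the characteristic polynomial is λ² − (-2)λ + (-3) with roots 1 and -3.
Eigenvectors give P = [[3, -8], [-1, 3]] with P⁻¹ = [[3, 8], [1, 3]], and C = P·diag(1, -3)·P⁻¹.
Then C⁸ = P·diag(1, 6561)·P⁻¹ = [[3, -52488], [-1, 19683]] · [[3, 8], [1, 3]] = [[-52479, -157440], [19680, 59041]].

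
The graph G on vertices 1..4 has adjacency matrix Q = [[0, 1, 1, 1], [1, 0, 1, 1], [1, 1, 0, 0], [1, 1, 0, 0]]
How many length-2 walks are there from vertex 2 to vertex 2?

The number of length-2 walks from vertex 2 to vertex 2 is entry (2,2) of Q^2, where Q is the adjacency matrix.
Q^2 = [[3, 2, 1, 1], [2, 3, 1, 1], [1, 1, 2, 2], [1, 1, 2, 2]]

3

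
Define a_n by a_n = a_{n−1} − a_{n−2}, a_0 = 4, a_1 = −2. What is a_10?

2

With companion matrix M = [[1, −1], [1, 0]], [a_n, a_{n−1}]ᵀ = M·[a_{n−1}, a_{n−2}]ᵀ, so [a_10, a_9]ᵀ = M^9·[a_1, a_0]ᵀ.
M^9 = [[−1, 0], [0, −1]], giving [a_10, a_9]ᵀ = [[2], [−4]].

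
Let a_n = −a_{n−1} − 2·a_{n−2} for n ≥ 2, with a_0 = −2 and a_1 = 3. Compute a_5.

9

With companion matrix A = [[−1, −2], [1, 0]], [a_n, a_{n−1}]ᵀ = A·[a_{n−1}, a_{n−2}]ᵀ, so [a_5, a_4]ᵀ = A^4·[a_1, a_0]ᵀ.
A^4 = [[−1, −6], [3, 2]], giving [a_5, a_4]ᵀ = [[9], [5]].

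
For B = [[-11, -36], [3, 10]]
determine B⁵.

[[-131, -396], [33, 100]]

tr B = -1 and det B = -2, so the characteristic polynomial is λ² − (-1)λ + (-2) with roots -2 and 1.
Eigenvectors give P = [[-4, -3], [1, 1]] with P⁻¹ = [[-1, -3], [1, 4]], and B = P·diag(-2, 1)·P⁻¹.
Then B⁵ = P·diag(-32, 1)·P⁻¹ = [[128, -3], [-32, 1]] · [[-1, -3], [1, 4]] = [[-131, -396], [33, 100]].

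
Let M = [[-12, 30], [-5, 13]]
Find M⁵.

[[-582, 1650], [-275, 793]]

tr M = 1 and det M = -6, so the characteristic polynomial is λ² − (1)λ + (-6) with roots 3 and -2.
Eigenvectors give P = [[2, -3], [1, -1]] with P⁻¹ = [[-1, 3], [-1, 2]], and M = P·diag(3, -2)·P⁻¹.
Then M⁵ = P·diag(243, -32)·P⁻¹ = [[486, 96], [243, 32]] · [[-1, 3], [-1, 2]] = [[-582, 1650], [-275, 793]].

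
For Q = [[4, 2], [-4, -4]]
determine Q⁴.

[[64, 0], [0, 64]]

Q² = [[8, 0], [0, 8]]
Q³ = [[32, 16], [-32, -32]]
Q⁴ = [[64, 0], [0, 64]]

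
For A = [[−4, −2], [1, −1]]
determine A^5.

[[−454, −422], [211, 179]]

tr A = −5 and det A = 6, so the characteristic polynomial is λ² − (−5)λ + (6) with roots −2 and −3.
Eigenvectors give P = [[1, −2], [−1, 1]] with P⁻¹ = [[−1, −2], [−1, −1]], and A = P·diag(−2, −3)·P⁻¹.
Then A^5 = P·diag(−32, −243)·P⁻¹ = [[−32, 486], [32, −243]] · [[−1, −2], [−1, −1]] = [[−454, −422], [211, 179]].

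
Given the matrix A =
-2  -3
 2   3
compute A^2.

[[-2, -3], [2, 3]]

A² = A (a projection; rank 1, trace 1), so A^2 = A.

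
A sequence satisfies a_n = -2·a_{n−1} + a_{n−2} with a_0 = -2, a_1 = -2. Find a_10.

With companion matrix Q = [[-2, 1], [1, 0]], [a_n, a_{n−1}]ᵀ = Q·[a_{n−1}, a_{n−2}]ᵀ, so [a_10, a_9]ᵀ = Q⁹·[a_1, a_0]ᵀ.
Q⁹ = [[-2378, 985], [985, -408]], giving [a_10, a_9]ᵀ = [[2786], [-1154]].

2786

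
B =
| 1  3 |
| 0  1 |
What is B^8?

[[1, 24], [0, 1]]

B = I + N where N = [[0, 3], [0, 0]] is strictly upper-triangular, so N^2 = 0.
(I + N)^8 = I + 8·N = [[1, 24], [0, 1]].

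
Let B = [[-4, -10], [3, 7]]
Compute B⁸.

tr B = 3 and det B = 2, so the characteristic polynomial is λ² − (3)λ + (2) with roots 1 and 2.
Eigenvectors give P = [[-2, -5], [1, 3]] with P⁻¹ = [[-3, -5], [1, 2]], and B = P·diag(1, 2)·P⁻¹.
Then B⁸ = P·diag(1, 256)·P⁻¹ = [[-2, -1280], [1, 768]] · [[-3, -5], [1, 2]] = [[-1274, -2550], [765, 1531]].

[[-1274, -2550], [765, 1531]]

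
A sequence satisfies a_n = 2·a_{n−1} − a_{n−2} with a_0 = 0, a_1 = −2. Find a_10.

With companion matrix C = [[2, −1], [1, 0]], [a_n, a_{n−1}]ᵀ = C·[a_{n−1}, a_{n−2}]ᵀ, so [a_10, a_9]ᵀ = C^9·[a_1, a_0]ᵀ.
C^9 = [[10, −9], [9, −8]], giving [a_10, a_9]ᵀ = [[−20], [−18]].

−20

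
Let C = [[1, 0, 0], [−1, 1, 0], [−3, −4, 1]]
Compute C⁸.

[[1, 0, 0], [−8, 1, 0], [88, −32, 1]]

C = I + N where N = [[0, 0, 0], [−1, 0, 0], [−3, −4, 0]] is strictly lower-triangular, so N³ = 0.
(I + N)⁸ = I + 8·N + 28·N² = [[1, 0, 0], [−8, 1, 0], [88, −32, 1]].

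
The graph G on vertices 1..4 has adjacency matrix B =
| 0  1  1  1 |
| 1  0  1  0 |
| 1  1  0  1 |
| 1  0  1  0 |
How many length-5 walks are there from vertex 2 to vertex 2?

18

The number of length-5 walks from vertex 2 to vertex 2 is entry (2,2) of B⁵, where B is the adjacency matrix.
B² = [[3, 1, 2, 1], [1, 2, 1, 2], [2, 1, 3, 1], [1, 2, 1, 2]]
B³ = [[4, 5, 5, 5], [5, 2, 5, 2], [5, 5, 4, 5], [5, 2, 5, 2]]
B⁴ = [[15, 9, 14, 9], [9, 10, 9, 10], [14, 9, 15, 9], [9, 10, 9, 10]]
B⁵ = [[32, 29, 33, 29], [29, 18, 29, 18], [33, 29, 32, 29], [29, 18, 29, 18]]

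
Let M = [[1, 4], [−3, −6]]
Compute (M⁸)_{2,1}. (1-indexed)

tr M = −5 and det M = 6, so the characteristic polynomial is λ² − (−5)λ + (6) with roots −3 and −2.
Eigenvectors give P = [[−1, −4], [1, 3]] with P⁻¹ = [[3, 4], [−1, −1]], and M = P·diag(−3, −2)·P⁻¹.
Then M⁸ = P·diag(6561, 256)·P⁻¹ = [[−6561, −1024], [6561, 768]] · [[3, 4], [−1, −1]] = [[−18659, −25220], [18915, 25476]].

18915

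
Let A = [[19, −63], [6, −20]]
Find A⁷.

[[775, −2709], [258, −902]]

tr A = −1 and det A = −2, so the characteristic polynomial is λ² − (−1)λ + (−2) with roots 1 and −2.
Eigenvectors give P = [[7, 3], [2, 1]] with P⁻¹ = [[1, −3], [−2, 7]], and A = P·diag(1, −2)·P⁻¹.
Then A⁷ = P·diag(1, −128)·P⁻¹ = [[7, −384], [2, −128]] · [[1, −3], [−2, 7]] = [[775, −2709], [258, −902]].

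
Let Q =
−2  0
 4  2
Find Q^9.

tr Q = 0 and det Q = −4, so the characteristic polynomial is λ² − (0)λ + (−4) with roots −2 and 2.
Eigenvectors give P = [[−1, 0], [1, 1]] with P⁻¹ = [[−1, 0], [1, 1]], and Q = P·diag(−2, 2)·P⁻¹.
Then Q^9 = P·diag(−512, 512)·P⁻¹ = [[512, 0], [−512, 512]] · [[−1, 0], [1, 1]] = [[−512, 0], [1024, 512]].

[[−512, 0], [1024, 512]]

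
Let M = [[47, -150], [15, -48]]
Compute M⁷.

tr M = -1 and det M = -6, so the characteristic polynomial is λ² − (-1)λ + (-6) with roots 2 and -3.
Eigenvectors give P = [[-10, 3], [-3, 1]] with P⁻¹ = [[-1, 3], [-3, 10]], and M = P·diag(2, -3)·P⁻¹.
Then M⁷ = P·diag(128, -2187)·P⁻¹ = [[-1280, -6561], [-384, -2187]] · [[-1, 3], [-3, 10]] = [[20963, -69450], [6945, -23022]].

[[20963, -69450], [6945, -23022]]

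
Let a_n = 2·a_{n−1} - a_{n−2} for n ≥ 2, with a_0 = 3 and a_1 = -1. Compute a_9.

-33

With companion matrix M = [[2, -1], [1, 0]], [a_n, a_{n−1}]ᵀ = M·[a_{n−1}, a_{n−2}]ᵀ, so [a_9, a_8]ᵀ = M⁸·[a_1, a_0]ᵀ.
M⁸ = [[9, -8], [8, -7]], giving [a_9, a_8]ᵀ = [[-33], [-29]].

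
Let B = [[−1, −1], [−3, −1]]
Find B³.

[[−10, −6], [−18, −10]]

B² = [[4, 2], [6, 4]]
B³ = [[−10, −6], [−18, −10]]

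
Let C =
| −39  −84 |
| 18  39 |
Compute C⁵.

[[−3159, −6804], [1458, 3159]]

tr C = 0 and det C = −9, so the characteristic polynomial is λ² − (0)λ + (−9) with roots 3 and −3.
Eigenvectors give P = [[−2, 7], [1, −3]] with P⁻¹ = [[3, 7], [1, 2]], and C = P·diag(3, −3)·P⁻¹.
Then C⁵ = P·diag(243, −243)·P⁻¹ = [[−486, −1701], [243, 729]] · [[3, 7], [1, 2]] = [[−3159, −6804], [1458, 3159]].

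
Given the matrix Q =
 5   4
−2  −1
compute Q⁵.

tr Q = 4 and det Q = 3, so the characteristic polynomial is λ² − (4)λ + (3) with roots 3 and 1.
Eigenvectors give P = [[2, −1], [−1, 1]] with P⁻¹ = [[1, 1], [1, 2]], and Q = P·diag(3, 1)·P⁻¹.
Then Q⁵ = P·diag(243, 1)·P⁻¹ = [[486, −1], [−243, 1]] · [[1, 1], [1, 2]] = [[485, 484], [−242, −241]].

[[485, 484], [−242, −241]]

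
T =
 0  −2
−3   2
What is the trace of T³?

44

T² = [[6, −4], [−6, 10]]
T³ = [[12, −20], [−30, 32]]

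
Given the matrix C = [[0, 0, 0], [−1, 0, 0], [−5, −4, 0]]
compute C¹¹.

C is strictly triangular, hence nilpotent: C³ = 0, so C¹¹ = 0.

[[0, 0, 0], [0, 0, 0], [0, 0, 0]]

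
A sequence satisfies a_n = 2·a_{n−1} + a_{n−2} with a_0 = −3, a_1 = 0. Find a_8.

With companion matrix B = [[2, 1], [1, 0]], [a_n, a_{n−1}]ᵀ = B·[a_{n−1}, a_{n−2}]ᵀ, so [a_8, a_7]ᵀ = B^7·[a_1, a_0]ᵀ.
B^7 = [[408, 169], [169, 70]], giving [a_8, a_7]ᵀ = [[−507], [−210]].

−507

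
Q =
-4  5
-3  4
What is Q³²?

Q² = I (check: tr Q = 0 and det Q = -1), so Q³² = I since 32 is even.

[[1, 0], [0, 1]]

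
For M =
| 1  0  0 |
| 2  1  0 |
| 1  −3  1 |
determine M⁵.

M = I + N where N = [[0, 0, 0], [2, 0, 0], [1, −3, 0]] is strictly lower-triangular, so N³ = 0.
(I + N)⁵ = I + 5·N + 10·N² = [[1, 0, 0], [10, 1, 0], [−55, −15, 1]].

[[1, 0, 0], [10, 1, 0], [−55, −15, 1]]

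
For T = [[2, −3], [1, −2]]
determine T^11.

T² = I (check: tr T = 0 and det T = −1), so T^11 = T since 11 is odd.

[[2, −3], [1, −2]]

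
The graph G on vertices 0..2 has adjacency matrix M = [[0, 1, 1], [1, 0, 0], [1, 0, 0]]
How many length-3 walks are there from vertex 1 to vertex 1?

The number of length-3 walks from vertex 1 to vertex 1 is entry (1,1) of M^3, where M is the adjacency matrix.
M^2 = [[2, 0, 0], [0, 1, 1], [0, 1, 1]]
M^3 = [[0, 2, 2], [2, 0, 0], [2, 0, 0]]

0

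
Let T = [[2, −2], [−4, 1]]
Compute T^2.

[[12, −6], [−12, 9]]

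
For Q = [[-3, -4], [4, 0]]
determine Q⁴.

[[-95, -276], [276, 112]]

Q² = [[-7, 12], [-12, -16]]
Q³ = [[69, 28], [-28, 48]]
Q⁴ = [[-95, -276], [276, 112]]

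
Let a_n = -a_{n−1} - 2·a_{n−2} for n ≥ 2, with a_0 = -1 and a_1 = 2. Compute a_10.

With companion matrix M = [[-1, -2], [1, 0]], [a_n, a_{n−1}]ᵀ = M·[a_{n−1}, a_{n−2}]ᵀ, so [a_10, a_9]ᵀ = M⁹·[a_1, a_0]ᵀ.
M⁹ = [[11, 34], [-17, -6]], giving [a_10, a_9]ᵀ = [[-12], [-28]].

-12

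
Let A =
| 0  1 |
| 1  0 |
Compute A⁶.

[[1, 0], [0, 1]]

A² = I (check: tr A = 0 and det A = −1), so A⁶ = I since 6 is even.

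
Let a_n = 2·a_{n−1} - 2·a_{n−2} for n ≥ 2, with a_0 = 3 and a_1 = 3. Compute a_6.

0

With companion matrix B = [[2, -2], [1, 0]], [a_n, a_{n−1}]ᵀ = B·[a_{n−1}, a_{n−2}]ᵀ, so [a_6, a_5]ᵀ = B^5·[a_1, a_0]ᵀ.
B^5 = [[-8, 8], [-4, 0]], giving [a_6, a_5]ᵀ = [[0], [-12]].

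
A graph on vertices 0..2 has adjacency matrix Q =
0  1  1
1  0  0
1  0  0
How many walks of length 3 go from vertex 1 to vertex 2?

The number of length-3 walks from vertex 1 to vertex 2 is entry (1,2) of Q³, where Q is the adjacency matrix.
Q² = [[2, 0, 0], [0, 1, 1], [0, 1, 1]]
Q³ = [[0, 2, 2], [2, 0, 0], [2, 0, 0]]

0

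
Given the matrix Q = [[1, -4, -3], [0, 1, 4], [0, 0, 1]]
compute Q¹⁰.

[[1, -40, -750], [0, 1, 40], [0, 0, 1]]

Q = I + N where N = [[0, -4, -3], [0, 0, 4], [0, 0, 0]] is strictly upper-triangular, so N³ = 0.
(I + N)¹⁰ = I + 10·N + 45·N² = [[1, -40, -750], [0, 1, 40], [0, 0, 1]].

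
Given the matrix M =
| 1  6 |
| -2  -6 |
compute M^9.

[[57001, 115026], [-38342, -77196]]

tr M = -5 and det M = 6, so the characteristic polynomial is λ² − (-5)λ + (6) with roots -2 and -3.
Eigenvectors give P = [[-2, -3], [1, 2]] with P⁻¹ = [[-2, -3], [1, 2]], and M = P·diag(-2, -3)·P⁻¹.
Then M^9 = P·diag(-512, -19683)·P⁻¹ = [[1024, 59049], [-512, -39366]] · [[-2, -3], [1, 2]] = [[57001, 115026], [-38342, -77196]].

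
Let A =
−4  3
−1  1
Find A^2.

[[13, −9], [3, −2]]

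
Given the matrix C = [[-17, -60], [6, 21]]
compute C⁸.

[[-59039, -196800], [19680, 65601]]

tr C = 4 and det C = 3, so the characteristic polynomial is λ² − (4)λ + (3) with roots 3 and 1.
Eigenvectors give P = [[-3, 10], [1, -3]] with P⁻¹ = [[3, 10], [1, 3]], and C = P·diag(3, 1)·P⁻¹.
Then C⁸ = P·diag(6561, 1)·P⁻¹ = [[-19683, 10], [6561, -3]] · [[3, 10], [1, 3]] = [[-59039, -196800], [19680, 65601]].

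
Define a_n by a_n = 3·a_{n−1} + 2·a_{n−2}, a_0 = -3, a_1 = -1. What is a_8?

-16857

With companion matrix M = [[3, 2], [1, 0]], [a_n, a_{n−1}]ᵀ = M·[a_{n−1}, a_{n−2}]ᵀ, so [a_8, a_7]ᵀ = M⁷·[a_1, a_0]ᵀ.
M⁷ = [[6279, 3526], [1763, 990]], giving [a_8, a_7]ᵀ = [[-16857], [-4733]].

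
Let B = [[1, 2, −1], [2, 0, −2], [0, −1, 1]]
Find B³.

B² = [[5, 3, −6], [2, 6, −4], [−2, −1, 3]]
B³ = [[11, 16, −17], [14, 8, −18], [−4, −7, 7]]

[[11, 16, −17], [14, 8, −18], [−4, −7, 7]]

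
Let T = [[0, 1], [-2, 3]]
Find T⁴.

T² = [[-2, 3], [-6, 7]]
T³ = [[-6, 7], [-14, 15]]
T⁴ = [[-14, 15], [-30, 31]]

[[-14, 15], [-30, 31]]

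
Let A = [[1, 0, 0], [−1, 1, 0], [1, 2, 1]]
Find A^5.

A = I + N where N = [[0, 0, 0], [−1, 0, 0], [1, 2, 0]] is strictly lower-triangular, so N^3 = 0.
(I + N)^5 = I + 5·N + 10·N^2 = [[1, 0, 0], [−5, 1, 0], [−15, 10, 1]].

[[1, 0, 0], [−5, 1, 0], [−15, 10, 1]]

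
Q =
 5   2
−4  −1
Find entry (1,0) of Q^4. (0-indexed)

−160

tr Q = 4 and det Q = 3, so the characteristic polynomial is λ² − (4)λ + (3) with roots 3 and 1.
Eigenvectors give P = [[−1, −1], [1, 2]] with P⁻¹ = [[−2, −1], [1, 1]], and Q = P·diag(3, 1)·P⁻¹.
Then Q^4 = P·diag(81, 1)·P⁻¹ = [[−81, −1], [81, 2]] · [[−2, −1], [1, 1]] = [[161, 80], [−160, −79]].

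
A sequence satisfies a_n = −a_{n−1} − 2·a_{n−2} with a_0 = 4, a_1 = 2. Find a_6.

With companion matrix T = [[−1, −2], [1, 0]], [a_n, a_{n−1}]ᵀ = T·[a_{n−1}, a_{n−2}]ᵀ, so [a_6, a_5]ᵀ = T^5·[a_1, a_0]ᵀ.
T^5 = [[−5, 2], [−1, −6]], giving [a_6, a_5]ᵀ = [[−2], [−26]].

−2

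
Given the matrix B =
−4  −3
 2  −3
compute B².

[[10, 21], [−14, 3]]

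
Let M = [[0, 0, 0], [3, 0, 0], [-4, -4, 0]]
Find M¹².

[[0, 0, 0], [0, 0, 0], [0, 0, 0]]

M is strictly triangular, hence nilpotent: M³ = 0, so M¹² = 0.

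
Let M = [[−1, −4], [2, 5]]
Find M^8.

[[−6559, −13120], [6560, 13121]]

tr M = 4 and det M = 3, so the characteristic polynomial is λ² − (4)λ + (3) with roots 3 and 1.
Eigenvectors give P = [[−1, −2], [1, 1]] with P⁻¹ = [[1, 2], [−1, −1]], and M = P·diag(3, 1)·P⁻¹.
Then M^8 = P·diag(6561, 1)·P⁻¹ = [[−6561, −2], [6561, 1]] · [[1, 2], [−1, −1]] = [[−6559, −13120], [6560, 13121]].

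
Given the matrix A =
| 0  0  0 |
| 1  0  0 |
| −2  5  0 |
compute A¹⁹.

[[0, 0, 0], [0, 0, 0], [0, 0, 0]]

A is strictly triangular, hence nilpotent: A³ = 0, so A¹⁹ = 0.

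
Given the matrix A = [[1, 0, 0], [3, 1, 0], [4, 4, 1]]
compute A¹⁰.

A = I + N where N = [[0, 0, 0], [3, 0, 0], [4, 4, 0]] is strictly lower-triangular, so N³ = 0.
(I + N)¹⁰ = I + 10·N + 45·N² = [[1, 0, 0], [30, 1, 0], [580, 40, 1]].

[[1, 0, 0], [30, 1, 0], [580, 40, 1]]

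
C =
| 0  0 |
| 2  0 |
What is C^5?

C is strictly triangular, hence nilpotent: C^2 = 0, so C^5 = 0.

[[0, 0], [0, 0]]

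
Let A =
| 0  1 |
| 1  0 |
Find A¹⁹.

[[0, 1], [1, 0]]

A² = I (check: tr A = 0 and det A = −1), so A¹⁹ = A since 19 is odd.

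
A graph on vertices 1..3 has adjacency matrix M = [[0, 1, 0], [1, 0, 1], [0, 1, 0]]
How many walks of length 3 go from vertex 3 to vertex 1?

The number of length-3 walks from vertex 3 to vertex 1 is entry (3,1) of M³, where M is the adjacency matrix.
M² = [[1, 0, 1], [0, 2, 0], [1, 0, 1]]
M³ = [[0, 2, 0], [2, 0, 2], [0, 2, 0]]

0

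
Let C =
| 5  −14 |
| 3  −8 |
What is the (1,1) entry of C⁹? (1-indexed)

tr C = −3 and det C = 2, so the characteristic polynomial is λ² − (−3)λ + (2) with roots −1 and −2.
Eigenvectors give P = [[7, −2], [3, −1]] with P⁻¹ = [[1, −2], [3, −7]], and C = P·diag(−1, −2)·P⁻¹.
Then C⁹ = P·diag(−1, −512)·P⁻¹ = [[−7, 1024], [−3, 512]] · [[1, −2], [3, −7]] = [[3065, −7154], [1533, −3578]].

3065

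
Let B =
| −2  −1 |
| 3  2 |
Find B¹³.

[[−2, −1], [3, 2]]

B² = I (check: tr B = 0 and det B = −1), so B¹³ = B since 13 is odd.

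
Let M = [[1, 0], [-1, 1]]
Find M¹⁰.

[[1, 0], [-10, 1]]

M = I + N where N = [[0, 0], [-1, 0]] is strictly lower-triangular, so N² = 0.
(I + N)¹⁰ = I + 10·N = [[1, 0], [-10, 1]].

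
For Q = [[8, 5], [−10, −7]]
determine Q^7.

tr Q = 1 and det Q = −6, so the characteristic polynomial is λ² − (1)λ + (−6) with roots 3 and −2.
Eigenvectors give P = [[−1, −1], [1, 2]] with P⁻¹ = [[−2, −1], [1, 1]], and Q = P·diag(3, −2)·P⁻¹.
Then Q^7 = P·diag(2187, −128)·P⁻¹ = [[−2187, 128], [2187, −256]] · [[−2, −1], [1, 1]] = [[4502, 2315], [−4630, −2443]].

[[4502, 2315], [−4630, −2443]]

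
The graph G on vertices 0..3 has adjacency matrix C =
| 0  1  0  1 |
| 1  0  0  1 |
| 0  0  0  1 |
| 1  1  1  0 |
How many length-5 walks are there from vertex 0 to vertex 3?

The number of length-5 walks from vertex 0 to vertex 3 is entry (0,3) of C⁵, where C is the adjacency matrix.
C² = [[2, 1, 1, 1], [1, 2, 1, 1], [1, 1, 1, 0], [1, 1, 0, 3]]
C³ = [[2, 3, 1, 4], [3, 2, 1, 4], [1, 1, 0, 3], [4, 4, 3, 2]]
C⁴ = [[7, 6, 4, 6], [6, 7, 4, 6], [4, 4, 3, 2], [6, 6, 2, 11]]
C⁵ = [[12, 13, 6, 17], [13, 12, 6, 17], [6, 6, 2, 11], [17, 17, 11, 14]]

17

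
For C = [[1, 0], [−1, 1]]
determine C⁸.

C = I + N where N = [[0, 0], [−1, 0]] is strictly lower-triangular, so N² = 0.
(I + N)⁸ = I + 8·N = [[1, 0], [−8, 1]].

[[1, 0], [−8, 1]]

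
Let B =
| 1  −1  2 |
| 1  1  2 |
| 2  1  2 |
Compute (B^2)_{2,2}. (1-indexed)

2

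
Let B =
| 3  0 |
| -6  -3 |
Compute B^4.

tr B = 0 and det B = -9, so the characteristic polynomial is λ² − (0)λ + (-9) with roots 3 and -3.
Eigenvectors give P = [[1, 0], [-1, 1]] with P⁻¹ = [[1, 0], [1, 1]], and B = P·diag(3, -3)·P⁻¹.
Then B^4 = P·diag(81, 81)·P⁻¹ = [[81, 0], [-81, 81]] · [[1, 0], [1, 1]] = [[81, 0], [0, 81]].

[[81, 0], [0, 81]]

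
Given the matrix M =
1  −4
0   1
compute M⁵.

[[1, −20], [0, 1]]

M = I + N where N = [[0, −4], [0, 0]] is strictly upper-triangular, so N² = 0.
(I + N)⁵ = I + 5·N = [[1, −20], [0, 1]].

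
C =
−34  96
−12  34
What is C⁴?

[[16, 0], [0, 16]]

tr C = 0 and det C = −4, so the characteristic polynomial is λ² − (0)λ + (−4) with roots 2 and −2.
Eigenvectors give P = [[−8, 3], [−3, 1]] with P⁻¹ = [[1, −3], [3, −8]], and C = P·diag(2, −2)·P⁻¹.
Then C⁴ = P·diag(16, 16)·P⁻¹ = [[−128, 48], [−48, 16]] · [[1, −3], [3, −8]] = [[16, 0], [0, 16]].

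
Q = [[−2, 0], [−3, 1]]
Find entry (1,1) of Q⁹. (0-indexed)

tr Q = −1 and det Q = −2, so the characteristic polynomial is λ² − (−1)λ + (−2) with roots −2 and 1.
Eigenvectors give P = [[1, 0], [1, −1]] with P⁻¹ = [[1, 0], [1, −1]], and Q = P·diag(−2, 1)·P⁻¹.
Then Q⁹ = P·diag(−512, 1)·P⁻¹ = [[−512, 0], [−512, −1]] · [[1, 0], [1, −1]] = [[−512, 0], [−513, 1]].

1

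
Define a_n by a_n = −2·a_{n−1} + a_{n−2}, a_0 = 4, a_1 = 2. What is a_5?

10

With companion matrix B = [[−2, 1], [1, 0]], [a_n, a_{n−1}]ᵀ = B·[a_{n−1}, a_{n−2}]ᵀ, so [a_5, a_4]ᵀ = B^4·[a_1, a_0]ᵀ.
B^4 = [[29, −12], [−12, 5]], giving [a_5, a_4]ᵀ = [[10], [−4]].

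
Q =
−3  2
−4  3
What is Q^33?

[[−3, 2], [−4, 3]]

Q² = I (check: tr Q = 0 and det Q = −1), so Q^33 = Q since 33 is odd.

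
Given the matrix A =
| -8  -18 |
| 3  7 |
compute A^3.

[[-26, -54], [9, 19]]

tr A = -1 and det A = -2, so the characteristic polynomial is λ² − (-1)λ + (-2) with roots 1 and -2.
Eigenvectors give P = [[-2, -3], [1, 1]] with P⁻¹ = [[1, 3], [-1, -2]], and A = P·diag(1, -2)·P⁻¹.
Then A^3 = P·diag(1, -8)·P⁻¹ = [[-2, 24], [1, -8]] · [[1, 3], [-1, -2]] = [[-26, -54], [9, 19]].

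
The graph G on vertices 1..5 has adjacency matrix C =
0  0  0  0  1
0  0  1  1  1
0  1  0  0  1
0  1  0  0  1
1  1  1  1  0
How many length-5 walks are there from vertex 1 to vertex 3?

10

The number of length-5 walks from vertex 1 to vertex 3 is entry (1,3) of C⁵, where C is the adjacency matrix.
C² = [[1, 1, 1, 1, 0], [1, 3, 1, 1, 2], [1, 1, 2, 2, 1], [1, 1, 2, 2, 1], [0, 2, 1, 1, 4]]
C³ = [[0, 2, 1, 1, 4], [2, 4, 5, 5, 6], [1, 5, 2, 2, 6], [1, 5, 2, 2, 6], [4, 6, 6, 6, 4]]
C⁴ = [[4, 6, 6, 6, 4], [6, 16, 10, 10, 16], [6, 10, 11, 11, 10], [6, 10, 11, 11, 10], [4, 16, 10, 10, 22]]
C⁵ = [[4, 16, 10, 10, 22], [16, 36, 32, 32, 42], [10, 32, 20, 20, 38], [10, 32, 20, 20, 38], [22, 42, 38, 38, 40]]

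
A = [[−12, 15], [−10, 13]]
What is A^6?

[[−1266, 1995], [−1330, 2059]]

tr A = 1 and det A = −6, so the characteristic polynomial is λ² − (1)λ + (−6) with roots −2 and 3.
Eigenvectors give P = [[3, 1], [2, 1]] with P⁻¹ = [[1, −1], [−2, 3]], and A = P·diag(−2, 3)·P⁻¹.
Then A^6 = P·diag(64, 729)·P⁻¹ = [[192, 729], [128, 729]] · [[1, −1], [−2, 3]] = [[−1266, 1995], [−1330, 2059]].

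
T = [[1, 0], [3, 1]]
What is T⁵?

T = I + N where N = [[0, 0], [3, 0]] is strictly lower-triangular, so N² = 0.
(I + N)⁵ = I + 5·N = [[1, 0], [15, 1]].

[[1, 0], [15, 1]]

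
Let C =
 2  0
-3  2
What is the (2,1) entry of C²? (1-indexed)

-12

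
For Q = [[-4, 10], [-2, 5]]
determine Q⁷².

Q² = Q (a projection; rank 1, trace 1), so Q⁷² = Q.

[[-4, 10], [-2, 5]]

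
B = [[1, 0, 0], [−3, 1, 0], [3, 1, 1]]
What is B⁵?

[[1, 0, 0], [−15, 1, 0], [−15, 5, 1]]

B = I + N where N = [[0, 0, 0], [−3, 0, 0], [3, 1, 0]] is strictly lower-triangular, so N³ = 0.
(I + N)⁵ = I + 5·N + 10·N² = [[1, 0, 0], [−15, 1, 0], [−15, 5, 1]].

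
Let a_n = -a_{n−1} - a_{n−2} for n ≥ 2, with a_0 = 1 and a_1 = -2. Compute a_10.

With companion matrix A = [[-1, -1], [1, 0]], [a_n, a_{n−1}]ᵀ = A·[a_{n−1}, a_{n−2}]ᵀ, so [a_10, a_9]ᵀ = A⁹·[a_1, a_0]ᵀ.
A⁹ = [[1, 0], [0, 1]], giving [a_10, a_9]ᵀ = [[-2], [1]].

-2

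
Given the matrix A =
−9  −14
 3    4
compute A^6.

tr A = −5 and det A = 6, so the characteristic polynomial is λ² − (−5)λ + (6) with roots −3 and −2.
Eigenvectors give P = [[−7, 2], [3, −1]] with P⁻¹ = [[−1, −2], [−3, −7]], and A = P·diag(−3, −2)·P⁻¹.
Then A^6 = P·diag(729, 64)·P⁻¹ = [[−5103, 128], [2187, −64]] · [[−1, −2], [−3, −7]] = [[4719, 9310], [−1995, −3926]].

[[4719, 9310], [−1995, −3926]]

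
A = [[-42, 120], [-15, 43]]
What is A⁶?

[[-5256, 15960], [-1995, 6049]]

tr A = 1 and det A = -6, so the characteristic polynomial is λ² − (1)λ + (-6) with roots 3 and -2.
Eigenvectors give P = [[-8, 3], [-3, 1]] with P⁻¹ = [[1, -3], [3, -8]], and A = P·diag(3, -2)·P⁻¹.
Then A⁶ = P·diag(729, 64)·P⁻¹ = [[-5832, 192], [-2187, 64]] · [[1, -3], [3, -8]] = [[-5256, 15960], [-1995, 6049]].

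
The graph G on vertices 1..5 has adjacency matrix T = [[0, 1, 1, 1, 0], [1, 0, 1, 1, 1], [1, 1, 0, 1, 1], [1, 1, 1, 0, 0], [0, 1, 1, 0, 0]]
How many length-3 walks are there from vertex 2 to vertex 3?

The number of length-3 walks from vertex 2 to vertex 3 is entry (2,3) of T^3, where T is the adjacency matrix.
T^2 = [[3, 2, 2, 2, 2], [2, 4, 3, 2, 1], [2, 3, 4, 2, 1], [2, 2, 2, 3, 2], [2, 1, 1, 2, 2]]
T^3 = [[6, 9, 9, 7, 4], [9, 8, 9, 9, 7], [9, 9, 8, 9, 7], [7, 9, 9, 6, 4], [4, 7, 7, 4, 2]]

9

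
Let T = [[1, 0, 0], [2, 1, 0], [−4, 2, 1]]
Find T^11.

[[1, 0, 0], [22, 1, 0], [176, 22, 1]]

T = I + N where N = [[0, 0, 0], [2, 0, 0], [−4, 2, 0]] is strictly lower-triangular, so N^3 = 0.
(I + N)^11 = I + 11·N + 55·N^2 = [[1, 0, 0], [22, 1, 0], [176, 22, 1]].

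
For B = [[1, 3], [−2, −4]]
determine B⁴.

[[−29, −45], [30, 46]]

tr B = −3 and det B = 2, so the characteristic polynomial is λ² − (−3)λ + (2) with roots −2 and −1.
Eigenvectors give P = [[−1, −3], [1, 2]] with P⁻¹ = [[2, 3], [−1, −1]], and B = P·diag(−2, −1)·P⁻¹.
Then B⁴ = P·diag(16, 1)·P⁻¹ = [[−16, −3], [16, 2]] · [[2, 3], [−1, −1]] = [[−29, −45], [30, 46]].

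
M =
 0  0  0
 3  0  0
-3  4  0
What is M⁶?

M is strictly triangular, hence nilpotent: M³ = 0, so M⁶ = 0.

[[0, 0, 0], [0, 0, 0], [0, 0, 0]]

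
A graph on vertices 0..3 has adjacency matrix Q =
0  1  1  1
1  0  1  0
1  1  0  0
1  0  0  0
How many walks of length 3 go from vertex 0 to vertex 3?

3

The number of length-3 walks from vertex 0 to vertex 3 is entry (0,3) of Q^3, where Q is the adjacency matrix.
Q^2 = [[3, 1, 1, 0], [1, 2, 1, 1], [1, 1, 2, 1], [0, 1, 1, 1]]
Q^3 = [[2, 4, 4, 3], [4, 2, 3, 1], [4, 3, 2, 1], [3, 1, 1, 0]]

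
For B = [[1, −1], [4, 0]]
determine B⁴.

B² = [[−3, −1], [4, −4]]
B³ = [[−7, 3], [−12, −4]]
B⁴ = [[5, 7], [−28, 12]]

[[5, 7], [−28, 12]]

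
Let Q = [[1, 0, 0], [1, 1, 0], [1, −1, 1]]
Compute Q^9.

[[1, 0, 0], [9, 1, 0], [−27, −9, 1]]

Q = I + N where N = [[0, 0, 0], [1, 0, 0], [1, −1, 0]] is strictly lower-triangular, so N^3 = 0.
(I + N)^9 = I + 9·N + 36·N^2 = [[1, 0, 0], [9, 1, 0], [−27, −9, 1]].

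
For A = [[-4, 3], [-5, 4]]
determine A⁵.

A² = I (check: tr A = 0 and det A = -1), so A⁵ = A since 5 is odd.

[[-4, 3], [-5, 4]]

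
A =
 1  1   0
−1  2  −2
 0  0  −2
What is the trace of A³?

−8

A² = [[0, 3, −2], [−3, 3, 0], [0, 0, 4]]
A³ = [[−3, 6, −2], [−6, 3, −6], [0, 0, −8]]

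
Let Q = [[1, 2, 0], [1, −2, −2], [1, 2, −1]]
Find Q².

[[3, −2, −4], [−3, 2, 6], [2, −4, −3]]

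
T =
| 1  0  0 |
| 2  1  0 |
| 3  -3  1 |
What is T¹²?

T = I + N where N = [[0, 0, 0], [2, 0, 0], [3, -3, 0]] is strictly lower-triangular, so N³ = 0.
(I + N)¹² = I + 12·N + 66·N² = [[1, 0, 0], [24, 1, 0], [-360, -36, 1]].

[[1, 0, 0], [24, 1, 0], [-360, -36, 1]]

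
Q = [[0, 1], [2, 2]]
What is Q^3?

[[4, 6], [12, 16]]

Q^2 = [[2, 2], [4, 6]]
Q^3 = [[4, 6], [12, 16]]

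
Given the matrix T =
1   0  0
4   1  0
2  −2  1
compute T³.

T = I + N where N = [[0, 0, 0], [4, 0, 0], [2, −2, 0]] is strictly lower-triangular, so N³ = 0.
(I + N)³ = I + 3·N + 3·N² = [[1, 0, 0], [12, 1, 0], [−18, −6, 1]].

[[1, 0, 0], [12, 1, 0], [−18, −6, 1]]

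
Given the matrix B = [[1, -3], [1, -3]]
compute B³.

B² = [[-2, 6], [-2, 6]]
B³ = [[4, -12], [4, -12]]

[[4, -12], [4, -12]]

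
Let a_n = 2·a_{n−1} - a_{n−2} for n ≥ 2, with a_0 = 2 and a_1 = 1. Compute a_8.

-6

With companion matrix Q = [[2, -1], [1, 0]], [a_n, a_{n−1}]ᵀ = Q·[a_{n−1}, a_{n−2}]ᵀ, so [a_8, a_7]ᵀ = Q^7·[a_1, a_0]ᵀ.
Q^7 = [[8, -7], [7, -6]], giving [a_8, a_7]ᵀ = [[-6], [-5]].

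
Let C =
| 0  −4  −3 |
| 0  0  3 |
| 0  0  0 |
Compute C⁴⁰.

C is strictly triangular, hence nilpotent: C³ = 0, so C⁴⁰ = 0.

[[0, 0, 0], [0, 0, 0], [0, 0, 0]]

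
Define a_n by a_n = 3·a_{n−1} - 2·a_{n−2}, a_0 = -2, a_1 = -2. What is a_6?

With companion matrix A = [[3, -2], [1, 0]], [a_n, a_{n−1}]ᵀ = A·[a_{n−1}, a_{n−2}]ᵀ, so [a_6, a_5]ᵀ = A⁵·[a_1, a_0]ᵀ.
A⁵ = [[63, -62], [31, -30]], giving [a_6, a_5]ᵀ = [[-2], [-2]].

-2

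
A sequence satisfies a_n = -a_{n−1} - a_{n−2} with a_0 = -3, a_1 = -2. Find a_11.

5

With companion matrix M = [[-1, -1], [1, 0]], [a_n, a_{n−1}]ᵀ = M·[a_{n−1}, a_{n−2}]ᵀ, so [a_11, a_10]ᵀ = M¹⁰·[a_1, a_0]ᵀ.
M¹⁰ = [[-1, -1], [1, 0]], giving [a_11, a_10]ᵀ = [[5], [-2]].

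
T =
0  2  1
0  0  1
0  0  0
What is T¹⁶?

T is strictly triangular, hence nilpotent: T³ = 0, so T¹⁶ = 0.

[[0, 0, 0], [0, 0, 0], [0, 0, 0]]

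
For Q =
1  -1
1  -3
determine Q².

[[0, 2], [-2, 8]]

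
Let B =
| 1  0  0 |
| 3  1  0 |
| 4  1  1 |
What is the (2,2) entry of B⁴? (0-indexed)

B = I + N where N = [[0, 0, 0], [3, 0, 0], [4, 1, 0]] is strictly lower-triangular, so N³ = 0.
(I + N)⁴ = I + 4·N + 6·N² = [[1, 0, 0], [12, 1, 0], [34, 4, 1]].

1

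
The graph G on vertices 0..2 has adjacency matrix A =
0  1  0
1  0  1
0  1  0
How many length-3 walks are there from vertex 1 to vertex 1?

The number of length-3 walks from vertex 1 to vertex 1 is entry (1,1) of A³, where A is the adjacency matrix.
A² = [[1, 0, 1], [0, 2, 0], [1, 0, 1]]
A³ = [[0, 2, 0], [2, 0, 2], [0, 2, 0]]

0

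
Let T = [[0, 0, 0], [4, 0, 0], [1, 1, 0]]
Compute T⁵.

T is strictly triangular, hence nilpotent: T³ = 0, so T⁵ = 0.

[[0, 0, 0], [0, 0, 0], [0, 0, 0]]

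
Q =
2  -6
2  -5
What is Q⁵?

tr Q = -3 and det Q = 2, so the characteristic polynomial is λ² − (-3)λ + (2) with roots -2 and -1.
Eigenvectors give P = [[-3, 2], [-2, 1]] with P⁻¹ = [[1, -2], [2, -3]], and Q = P·diag(-2, -1)·P⁻¹.
Then Q⁵ = P·diag(-32, -1)·P⁻¹ = [[96, -2], [64, -1]] · [[1, -2], [2, -3]] = [[92, -186], [62, -125]].

[[92, -186], [62, -125]]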